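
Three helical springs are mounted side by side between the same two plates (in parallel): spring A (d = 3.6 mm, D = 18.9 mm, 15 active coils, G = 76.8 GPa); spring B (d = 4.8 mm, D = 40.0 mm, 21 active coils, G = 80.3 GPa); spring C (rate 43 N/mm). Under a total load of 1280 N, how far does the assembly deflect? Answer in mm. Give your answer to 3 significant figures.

k_A = Gd⁴/(8D³N_a) = (76.8×10³)(3.6⁴)/(8·18.9³·15) = 15.922 N/mm
k_B = Gd⁴/(8D³N_a) = (80.3×10³)(4.8⁴)/(8·40.0³·21) = 3.9645 N/mm
Parallel: k_eq = 15.922 + 3.9645 + 43 = 62.887 N/mm
δ = F/k_eq = 1280/62.887 = 20.354 mm

20.4 mm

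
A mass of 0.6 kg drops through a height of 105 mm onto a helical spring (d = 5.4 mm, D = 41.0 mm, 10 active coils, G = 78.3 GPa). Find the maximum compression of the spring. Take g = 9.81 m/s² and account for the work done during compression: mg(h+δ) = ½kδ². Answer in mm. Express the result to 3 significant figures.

10.6 mm

k = Gd⁴/(8D³N_a) = (78.3×10³)(5.4⁴)/(8·41.0³·10) = 12.075 N/mm
W = mg = 0.6 × 9.81 = 5.886 N
½kδ² − Wδ − Wh = 0 → δ = (W + √(W² + 2kWh))/k
δ = (5.886 + √(34.645 + 14925.7))/12.075 = (5.886 + 122.31)/12.075 = 10.617 mm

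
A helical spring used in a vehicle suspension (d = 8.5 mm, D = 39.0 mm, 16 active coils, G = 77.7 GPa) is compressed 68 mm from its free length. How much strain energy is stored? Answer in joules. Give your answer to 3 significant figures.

k = Gd⁴/(8D³N_a) = (77.7×10³)(8.5⁴)/(8·39.0³·16) = 53.419 N/mm
U = ½kδ² = 0.5 × 53.419 × 68² = 1.235e+05 N·mm = 123.5 J

124 J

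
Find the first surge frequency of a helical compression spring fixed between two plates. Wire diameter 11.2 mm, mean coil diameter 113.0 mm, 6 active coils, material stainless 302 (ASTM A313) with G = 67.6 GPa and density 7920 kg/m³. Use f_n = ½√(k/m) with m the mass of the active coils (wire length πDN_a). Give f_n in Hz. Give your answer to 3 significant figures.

48.1 Hz

k = Gd⁴/(8D³N_a) = (67.6×10³)(11.2⁴)/(8·113.0³·6) = 15.358 N/mm = 15358 N/m
Wire length L = πDN_a = π·113.0·6 = 2130 mm
m = ρ·(πd²/4)·L = 7920 × 98.52×10⁻⁶ m² × 2.13 m = 1.662 kg
f_n = ½√(k/m) = 0.5·√(15358/1.662) = 0.5·√(9240.8) = 48.065 Hz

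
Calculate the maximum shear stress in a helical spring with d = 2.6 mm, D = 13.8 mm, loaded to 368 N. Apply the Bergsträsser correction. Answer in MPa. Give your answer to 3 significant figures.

938 MPa

Spring index C = D/d = 13.8/2.6 = 5.3077
K_B = (4C+2)/(4C−3) = 23.231/18.231 = 1.2743
τ₀ = 8FD/(πd³) = 8·368·13.8/(π·2.6³) = 40627.2/55.217 = 735.78 MPa
τ_max = K·τ₀ = 1.2743 × 735.78 = 937.57 MPa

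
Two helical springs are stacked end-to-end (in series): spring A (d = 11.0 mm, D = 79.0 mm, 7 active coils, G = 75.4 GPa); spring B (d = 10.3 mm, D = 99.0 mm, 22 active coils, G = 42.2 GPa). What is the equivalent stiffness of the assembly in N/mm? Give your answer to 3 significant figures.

2.60 N/mm

k_A = Gd⁴/(8D³N_a) = (75.4×10³)(11.0⁴)/(8·79.0³·7) = 39.983 N/mm
k_B = Gd⁴/(8D³N_a) = (42.2×10³)(10.3⁴)/(8·99.0³·22) = 2.7813 N/mm
Series: 1/k_eq = 1/39.983 + 1/2.7813 = 0.38456; k_eq = 2.6004 N/mm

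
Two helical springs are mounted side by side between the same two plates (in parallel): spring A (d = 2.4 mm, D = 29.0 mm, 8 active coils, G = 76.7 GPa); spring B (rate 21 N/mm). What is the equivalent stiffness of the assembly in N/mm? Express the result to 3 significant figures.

22.6 N/mm

k_A = Gd⁴/(8D³N_a) = (76.7×10³)(2.4⁴)/(8·29.0³·8) = 1.6303 N/mm
Parallel: k_eq = 1.6303 + 21 = 22.63 N/mm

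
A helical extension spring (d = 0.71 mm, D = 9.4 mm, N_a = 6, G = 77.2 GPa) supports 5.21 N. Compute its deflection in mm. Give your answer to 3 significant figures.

k = Gd⁴/(8D³N_a) = (77.2×10³)(0.71⁴)/(8·9.4³·6) = 0.49207 N/mm
δ = F/k = 5.21 / 0.49207 = 10.588 mm

10.6 mm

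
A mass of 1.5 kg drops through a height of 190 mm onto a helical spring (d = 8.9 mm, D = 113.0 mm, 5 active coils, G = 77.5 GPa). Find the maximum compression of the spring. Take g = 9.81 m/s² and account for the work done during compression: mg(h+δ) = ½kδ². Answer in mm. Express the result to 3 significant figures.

27.6 mm

k = Gd⁴/(8D³N_a) = (77.5×10³)(8.9⁴)/(8·113.0³·5) = 8.4249 N/mm
W = mg = 1.5 × 9.81 = 14.715 N
½kδ² − Wδ − Wh = 0 → δ = (W + √(W² + 2kWh))/k
δ = (14.715 + √(216.53 + 47109.7))/8.4249 = (14.715 + 217.55)/8.4249 = 27.568 mm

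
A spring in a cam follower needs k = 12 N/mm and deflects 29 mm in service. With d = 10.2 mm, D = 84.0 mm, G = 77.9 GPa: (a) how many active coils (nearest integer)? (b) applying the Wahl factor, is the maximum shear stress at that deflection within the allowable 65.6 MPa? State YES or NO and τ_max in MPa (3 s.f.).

N_a = Gd⁴/(8D³k) = (77.9×10³)(10.2⁴)/(8·84.0³·12) = 14.82 → N_a = 15
Actual rate k = Gd⁴/(8D³·15) = 11.855 N/mm
Working load F = kδ = 11.855·29 = 343.81 N
C = 84.0/10.2 = 8.2353; K_W = (4C−1)/(4C−4)+0.615/C = 1.1783
τ_max = K_W·8FD/(πd³) = 1.1783·69.3 = 81.659 MPa
τ_max > 65.6 MPa → exceeds allowable

(a) 15 coils; (b) NO, τ_max = 81.7 MPa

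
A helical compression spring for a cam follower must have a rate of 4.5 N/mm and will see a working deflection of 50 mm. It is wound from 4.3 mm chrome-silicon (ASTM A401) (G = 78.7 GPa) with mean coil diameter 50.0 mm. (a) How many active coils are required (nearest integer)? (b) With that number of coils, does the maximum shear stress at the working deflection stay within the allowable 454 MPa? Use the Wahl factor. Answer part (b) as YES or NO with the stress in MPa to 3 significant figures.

(a) 6 coils; (b) YES, τ_max = 403 MPa

N_a = Gd⁴/(8D³k) = (78.7×10³)(4.3⁴)/(8·50.0³·4.5) = 5.979 → N_a = 6
Actual rate k = Gd⁴/(8D³·6) = 4.4843 N/mm
Working load F = kδ = 4.4843·50 = 224.22 N
C = 50.0/4.3 = 11.6279; K_W = (4C−1)/(4C−4)+0.615/C = 1.1235
τ_max = K_W·8FD/(πd³) = 1.1235·359.06 = 403.39 MPa
τ_max ≤ 454 MPa → acceptable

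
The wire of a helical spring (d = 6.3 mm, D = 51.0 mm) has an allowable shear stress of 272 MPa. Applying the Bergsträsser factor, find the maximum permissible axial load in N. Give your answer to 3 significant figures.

C = D/d = 51.0/6.3 = 8.0952
K_B = (4C+2)/(4C−3) = 34.381/29.381 = 1.1702
τ_max = K·8FD/(πd³) → F_max = τ_allow·πd³/(8DK)
F_max = 272·π·6.3³/(8·51.0·1.1702) = 2.1367e+05/477.43 = 447.54 N

448 N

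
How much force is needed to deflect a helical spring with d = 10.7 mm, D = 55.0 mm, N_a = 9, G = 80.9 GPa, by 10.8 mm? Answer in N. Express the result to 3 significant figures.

k = Gd⁴/(8D³N_a) = (80.9×10³)(10.7⁴)/(8·55.0³·9) = 88.524 N/mm
F = k·δ = 88.524 × 10.8 = 956.06 N

956 N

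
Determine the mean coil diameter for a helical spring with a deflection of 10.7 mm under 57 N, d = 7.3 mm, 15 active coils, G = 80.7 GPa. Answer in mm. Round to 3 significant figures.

71.0 mm

Required rate k = F/δ = 57/10.7 = 5.3271 N/mm
D = (Gd⁴/(8N_a·k))^(1/3) = (80.7×10³·7.3⁴/(8·15·5.3271))^(1/3)
  = (358503)^(1/3) = 71.0391 mm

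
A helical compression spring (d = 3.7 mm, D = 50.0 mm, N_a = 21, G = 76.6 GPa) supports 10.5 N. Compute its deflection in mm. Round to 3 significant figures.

15.4 mm

k = Gd⁴/(8D³N_a) = (76.6×10³)(3.7⁴)/(8·50.0³·21) = 0.68362 N/mm
δ = F/k = 10.5 / 0.68362 = 15.359 mm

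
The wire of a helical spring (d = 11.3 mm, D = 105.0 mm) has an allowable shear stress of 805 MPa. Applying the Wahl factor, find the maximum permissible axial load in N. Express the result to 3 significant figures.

3760 N

C = D/d = 105.0/11.3 = 9.2920
K_W = (4C−1)/(4C−4) + 0.615/C = 36.168/33.168 + 0.0662 = 1.1566
τ_max = K·8FD/(πd³) → F_max = τ_allow·πd³/(8DK)
F_max = 805·π·11.3³/(8·105.0·1.1566) = 3.6491e+06/971.57 = 3755.8 N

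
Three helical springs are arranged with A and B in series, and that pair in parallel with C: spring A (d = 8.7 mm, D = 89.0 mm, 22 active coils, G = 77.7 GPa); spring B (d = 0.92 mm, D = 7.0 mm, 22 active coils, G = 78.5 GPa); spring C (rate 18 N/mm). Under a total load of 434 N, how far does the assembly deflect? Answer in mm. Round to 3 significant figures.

23.2 mm

k_A = Gd⁴/(8D³N_a) = (77.7×10³)(8.7⁴)/(8·89.0³·22) = 3.5877 N/mm
k_B = Gd⁴/(8D³N_a) = (78.5×10³)(0.92⁴)/(8·7.0³·22) = 0.93157 N/mm
Springs A,B series: k_AB = 1/(1/3.5877+1/0.93157) = 0.73954 N/mm; parallel with C: k_eq = 0.73954+18 = 18.74 N/mm
δ = F/k_eq = 434/18.74 = 23.16 mm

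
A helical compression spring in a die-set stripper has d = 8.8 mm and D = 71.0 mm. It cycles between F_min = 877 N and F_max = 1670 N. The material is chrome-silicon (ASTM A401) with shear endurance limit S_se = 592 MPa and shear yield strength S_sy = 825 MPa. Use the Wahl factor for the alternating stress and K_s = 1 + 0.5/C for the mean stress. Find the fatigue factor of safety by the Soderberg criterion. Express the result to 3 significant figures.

C = D/d = 71.0/8.8 = 8.0682; K_W = (4C−1)/(4C−4)+0.615/C = 1.1823; K_s = 1+0.5/C = 1.0620
F_a = (F_max−F_min)/2 = 396.5 N; F_m = (F_max+F_min)/2 = 1273.5 N
τ_a = K_W·8F_aD/(πd³) = 1.1823 × 105.19 = 124.38 MPa
τ_m = K_s·8F_mD/(πd³) = 1.0620 × 337.87 = 358.81 MPa
Soderberg: 1/n_f = τ_a/S_se + τ_m/S_sy = 124.38/592 + 358.81/825 = 0.21009 + 0.43492 = 0.64501
n_f = 1/0.64501 = 1.55

1.55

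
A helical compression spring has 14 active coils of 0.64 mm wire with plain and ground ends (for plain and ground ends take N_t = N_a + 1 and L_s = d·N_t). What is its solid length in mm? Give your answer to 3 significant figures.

plain and ground ends: N_t = N_a + 1 = 14 + 1 = 15
L_s = d·N_t = 0.64 × 15 = 9.6 mm

9.60 mm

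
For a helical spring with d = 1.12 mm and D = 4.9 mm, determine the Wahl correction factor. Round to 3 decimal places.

C = D/d = 4.9/1.12 = 4.3750
K_W = (4C−1)/(4C−4) + 0.615/C = 16.500/13.500 + 0.1406 = 1.3628

1.363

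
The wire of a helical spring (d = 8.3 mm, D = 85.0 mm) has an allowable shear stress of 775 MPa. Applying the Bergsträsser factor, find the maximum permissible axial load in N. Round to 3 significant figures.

1810 N

C = D/d = 85.0/8.3 = 10.2410
K_B = (4C+2)/(4C−3) = 42.964/37.964 = 1.1317
τ_max = K·8FD/(πd³) → F_max = τ_allow·πd³/(8DK)
F_max = 775·π·8.3³/(8·85.0·1.1317) = 1.3921e+06/769.56 = 1809 N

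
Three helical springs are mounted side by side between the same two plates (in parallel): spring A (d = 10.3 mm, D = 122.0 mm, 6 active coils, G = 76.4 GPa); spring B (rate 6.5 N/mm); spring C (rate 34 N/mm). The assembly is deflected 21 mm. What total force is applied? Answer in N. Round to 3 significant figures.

1060 N

k_A = Gd⁴/(8D³N_a) = (76.4×10³)(10.3⁴)/(8·122.0³·6) = 9.8656 N/mm
Parallel: k_eq = 9.8656 + 6.5 + 34 = 50.366 N/mm
F = k_eq·δ = 50.366·21 = 1057.7 N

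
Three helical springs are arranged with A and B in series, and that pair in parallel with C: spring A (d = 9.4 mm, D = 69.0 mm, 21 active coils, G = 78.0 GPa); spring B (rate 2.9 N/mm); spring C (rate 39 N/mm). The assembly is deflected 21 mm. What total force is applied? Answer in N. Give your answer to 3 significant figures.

867 N

k_A = Gd⁴/(8D³N_a) = (78.0×10³)(9.4⁴)/(8·69.0³·21) = 11.034 N/mm
Springs A,B series: k_AB = 1/(1/11.034+1/2.9) = 2.2965 N/mm; parallel with C: k_eq = 2.2965+39 = 41.296 N/mm
F = k_eq·δ = 41.296·21 = 867.23 N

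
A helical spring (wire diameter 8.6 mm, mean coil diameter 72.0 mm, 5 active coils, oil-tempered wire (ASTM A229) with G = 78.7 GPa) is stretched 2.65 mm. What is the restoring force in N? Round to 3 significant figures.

76.4 N

k = Gd⁴/(8D³N_a) = (78.7×10³)(8.6⁴)/(8·72.0³·5) = 28.834 N/mm
F = k·δ = 28.834 × 2.65 = 76.411 N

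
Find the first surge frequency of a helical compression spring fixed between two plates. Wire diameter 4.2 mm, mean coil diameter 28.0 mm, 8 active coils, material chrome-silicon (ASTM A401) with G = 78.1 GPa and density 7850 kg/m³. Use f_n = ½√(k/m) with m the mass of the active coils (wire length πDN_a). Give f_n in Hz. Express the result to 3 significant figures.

238 Hz

k = Gd⁴/(8D³N_a) = (78.1×10³)(4.2⁴)/(8·28.0³·8) = 17.298 N/mm = 17298 N/m
Wire length L = πDN_a = π·28.0·8 = 703.72 mm
m = ρ·(πd²/4)·L = 7850 × 13.854×10⁻⁶ m² × 0.70372 m = 0.076534 kg
f_n = ½√(k/m) = 0.5·√(17298/0.076534) = 0.5·√(2.2602e+05) = 237.71 Hz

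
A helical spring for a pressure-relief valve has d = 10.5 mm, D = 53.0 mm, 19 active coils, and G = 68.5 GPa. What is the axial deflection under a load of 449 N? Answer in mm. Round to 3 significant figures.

k = Gd⁴/(8D³N_a) = (68.5×10³)(10.5⁴)/(8·53.0³·19) = 36.794 N/mm
δ = F/k = 449 / 36.794 = 12.203 mm

12.2 mm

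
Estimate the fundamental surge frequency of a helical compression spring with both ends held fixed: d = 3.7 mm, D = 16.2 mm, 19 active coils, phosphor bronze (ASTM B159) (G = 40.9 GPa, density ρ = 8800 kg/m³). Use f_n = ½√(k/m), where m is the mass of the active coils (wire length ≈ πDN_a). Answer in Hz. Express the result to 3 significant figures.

k = Gd⁴/(8D³N_a) = (40.9×10³)(3.7⁴)/(8·16.2³·19) = 11.862 N/mm = 11862 N/m
Wire length L = πDN_a = π·16.2·19 = 966.98 mm
m = ρ·(πd²/4)·L = 8800 × 10.752×10⁻⁶ m² × 0.96698 m = 0.091494 kg
f_n = ½√(k/m) = 0.5·√(11862/0.091494) = 0.5·√(1.2964e+05) = 180.03 Hz

180 Hz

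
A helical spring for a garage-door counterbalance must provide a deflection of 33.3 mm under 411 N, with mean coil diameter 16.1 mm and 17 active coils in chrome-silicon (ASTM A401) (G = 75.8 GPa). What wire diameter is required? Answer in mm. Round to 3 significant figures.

Required rate k = F/δ = 411/33.3 = 12.342 N/mm
d = (8D³N_a·k / G)^(1/4) = (8·16.1³·17·12.342 / (75.8×10³))^0.25
  = (92.416)^0.25 = 3.1005 mm

3.10 mm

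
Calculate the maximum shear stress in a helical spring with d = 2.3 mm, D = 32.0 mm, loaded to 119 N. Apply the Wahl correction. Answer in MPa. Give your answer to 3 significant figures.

879 MPa

Spring index C = D/d = 32.0/2.3 = 13.9130
K_W = (4C−1)/(4C−4) + 0.615/C = 54.652/51.652 + 0.0442 = 1.1023
τ₀ = 8FD/(πd³) = 8·119·32.0/(π·2.3³) = 30464/38.224 = 796.99 MPa
τ_max = K·τ₀ = 1.1023 × 796.99 = 878.51 MPa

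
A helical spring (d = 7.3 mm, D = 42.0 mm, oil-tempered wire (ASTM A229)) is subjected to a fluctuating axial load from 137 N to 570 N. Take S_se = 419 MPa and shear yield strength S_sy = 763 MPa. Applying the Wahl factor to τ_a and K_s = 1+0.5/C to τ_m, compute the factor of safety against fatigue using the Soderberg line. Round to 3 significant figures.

3.14

C = D/d = 42.0/7.3 = 5.7534; K_W = (4C−1)/(4C−4)+0.615/C = 1.2647; K_s = 1+0.5/C = 1.0869
F_a = (F_max−F_min)/2 = 216.5 N; F_m = (F_max+F_min)/2 = 353.5 N
τ_a = K_W·8F_aD/(πd³) = 1.2647 × 59.522 = 75.276 MPa
τ_m = K_s·8F_mD/(πd³) = 1.0869 × 97.187 = 105.63 MPa
Soderberg: 1/n_f = τ_a/S_se + τ_m/S_sy = 75.276/419 + 105.63/763 = 0.17966 + 0.13844 = 0.3181
n_f = 1/0.3181 = 3.144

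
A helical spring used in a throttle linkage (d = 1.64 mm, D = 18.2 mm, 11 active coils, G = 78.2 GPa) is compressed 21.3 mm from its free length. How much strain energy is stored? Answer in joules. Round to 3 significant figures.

k = Gd⁴/(8D³N_a) = (78.2×10³)(1.64⁴)/(8·18.2³·11) = 1.0663 N/mm
U = ½kδ² = 0.5 × 1.0663 × 21.3² = 241.89 N·mm = 0.24189 J

0.242 J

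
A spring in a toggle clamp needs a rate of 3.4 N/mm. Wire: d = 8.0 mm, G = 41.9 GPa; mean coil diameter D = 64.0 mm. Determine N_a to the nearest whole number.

N_a = Gd⁴/(8D³k) = (41.9×10³ × 8.0⁴)/(8 × 64.0³ × 3.4)
    = 1.71622e+08 / 7.13032e+06 = 24.07 → 24 coils

24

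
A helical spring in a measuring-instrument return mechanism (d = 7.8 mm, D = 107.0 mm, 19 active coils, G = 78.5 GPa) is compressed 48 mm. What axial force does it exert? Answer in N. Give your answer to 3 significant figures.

k = Gd⁴/(8D³N_a) = (78.5×10³)(7.8⁴)/(8·107.0³·19) = 1.5605 N/mm
F = k·δ = 1.5605 × 48 = 74.902 N

74.9 N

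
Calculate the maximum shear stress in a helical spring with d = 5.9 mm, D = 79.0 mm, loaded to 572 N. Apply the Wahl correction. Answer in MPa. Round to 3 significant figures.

620 MPa

Spring index C = D/d = 79.0/5.9 = 13.3898
K_W = (4C−1)/(4C−4) + 0.615/C = 52.559/49.559 + 0.0459 = 1.1065
τ₀ = 8FD/(πd³) = 8·572·79.0/(π·5.9³) = 361504/645.22 = 560.28 MPa
τ_max = K·τ₀ = 1.1065 × 560.28 = 619.93 MPa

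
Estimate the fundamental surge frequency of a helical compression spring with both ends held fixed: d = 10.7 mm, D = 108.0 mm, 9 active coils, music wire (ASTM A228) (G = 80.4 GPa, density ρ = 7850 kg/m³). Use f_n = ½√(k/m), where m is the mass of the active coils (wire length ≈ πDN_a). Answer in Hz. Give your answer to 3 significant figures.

36.7 Hz

k = Gd⁴/(8D³N_a) = (80.4×10³)(10.7⁴)/(8·108.0³·9) = 11.619 N/mm = 11619 N/m
Wire length L = πDN_a = π·108.0·9 = 3053.6 mm
m = ρ·(πd²/4)·L = 7850 × 89.92×10⁻⁶ m² × 3.0536 m = 2.1555 kg
f_n = ½√(k/m) = 0.5·√(11619/2.1555) = 0.5·√(5390.7) = 36.711 Hz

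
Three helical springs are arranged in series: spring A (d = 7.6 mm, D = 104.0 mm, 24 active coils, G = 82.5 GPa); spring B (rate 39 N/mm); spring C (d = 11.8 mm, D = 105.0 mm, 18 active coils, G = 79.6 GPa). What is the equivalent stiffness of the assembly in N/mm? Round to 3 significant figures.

k_A = Gd⁴/(8D³N_a) = (82.5×10³)(7.6⁴)/(8·104.0³·24) = 1.2744 N/mm
k_C = Gd⁴/(8D³N_a) = (79.6×10³)(11.8⁴)/(8·105.0³·18) = 9.2579 N/mm
Series: 1/k_eq = 1/1.2744 + 1/39 + 1/9.2579 = 0.91834; k_eq = 1.0889 N/mm

1.09 N/mm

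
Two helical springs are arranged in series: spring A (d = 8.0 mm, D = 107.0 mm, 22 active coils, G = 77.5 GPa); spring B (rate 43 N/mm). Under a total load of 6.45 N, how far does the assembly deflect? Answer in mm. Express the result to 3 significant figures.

4.53 mm

k_A = Gd⁴/(8D³N_a) = (77.5×10³)(8.0⁴)/(8·107.0³·22) = 1.4723 N/mm
Series: 1/k_eq = 1/1.4723 + 1/43 = 0.70246; k_eq = 1.4236 N/mm
δ = F/k_eq = 6.45/1.4236 = 4.5309 mm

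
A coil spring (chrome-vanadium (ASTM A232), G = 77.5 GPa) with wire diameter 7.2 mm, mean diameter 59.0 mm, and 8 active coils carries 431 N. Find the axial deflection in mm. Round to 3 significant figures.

27.2 mm

k = Gd⁴/(8D³N_a) = (77.5×10³)(7.2⁴)/(8·59.0³·8) = 15.845 N/mm
δ = F/k = 431 / 15.845 = 27.201 mm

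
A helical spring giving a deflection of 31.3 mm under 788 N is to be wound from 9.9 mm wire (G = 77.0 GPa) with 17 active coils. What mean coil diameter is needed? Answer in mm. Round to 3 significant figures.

60.0 mm

Required rate k = F/δ = 788/31.3 = 25.176 N/mm
D = (Gd⁴/(8N_a·k))^(1/3) = (77.0×10³·9.9⁴/(8·17·25.176))^(1/3)
  = (216028)^(1/3) = 60.0026 mm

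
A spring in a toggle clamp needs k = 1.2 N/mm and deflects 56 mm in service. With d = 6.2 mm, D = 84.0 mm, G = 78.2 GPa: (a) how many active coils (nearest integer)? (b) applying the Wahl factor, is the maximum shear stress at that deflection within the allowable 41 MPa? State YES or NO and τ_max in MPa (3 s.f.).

(a) 20 coils; (b) NO, τ_max = 67.7 MPa

N_a = Gd⁴/(8D³k) = (78.2×10³)(6.2⁴)/(8·84.0³·1.2) = 20.31 → N_a = 20
Actual rate k = Gd⁴/(8D³·20) = 1.2185 N/mm
Working load F = kδ = 1.2185·56 = 68.234 N
C = 84.0/6.2 = 13.5484; K_W = (4C−1)/(4C−4)+0.615/C = 1.1052
τ_max = K_W·8FD/(πd³) = 1.1052·61.242 = 67.682 MPa
τ_max > 41 MPa → exceeds allowable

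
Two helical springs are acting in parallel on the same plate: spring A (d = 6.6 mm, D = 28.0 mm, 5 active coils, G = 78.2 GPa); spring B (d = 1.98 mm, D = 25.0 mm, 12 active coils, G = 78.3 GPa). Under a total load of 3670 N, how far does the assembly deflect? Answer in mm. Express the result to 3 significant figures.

k_A = Gd⁴/(8D³N_a) = (78.2×10³)(6.6⁴)/(8·28.0³·5) = 168.99 N/mm
k_B = Gd⁴/(8D³N_a) = (78.3×10³)(1.98⁴)/(8·25.0³·12) = 0.80229 N/mm
Parallel: k_eq = 168.99 + 0.80229 = 169.79 N/mm
δ = F/k_eq = 3670/169.79 = 21.615 mm

21.6 mm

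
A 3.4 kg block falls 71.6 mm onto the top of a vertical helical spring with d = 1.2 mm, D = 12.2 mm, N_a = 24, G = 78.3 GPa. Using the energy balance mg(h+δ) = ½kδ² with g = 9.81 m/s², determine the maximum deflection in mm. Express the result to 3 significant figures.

k = Gd⁴/(8D³N_a) = (78.3×10³)(1.2⁴)/(8·12.2³·24) = 0.4657 N/mm
W = mg = 3.4 × 9.81 = 33.354 N
½kδ² − Wδ − Wh = 0 → δ = (W + √(W² + 2kWh))/k
δ = (33.354 + √(1112.5 + 2224.32))/0.4657 = (33.354 + 57.765)/0.4657 = 195.66 mm

196 mm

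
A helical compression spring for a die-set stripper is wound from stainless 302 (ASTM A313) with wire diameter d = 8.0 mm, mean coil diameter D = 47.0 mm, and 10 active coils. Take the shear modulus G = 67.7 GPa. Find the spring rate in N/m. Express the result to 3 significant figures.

k = Gd⁴/(8D³N_a) = (67.7×10³ × 8.0⁴) / (8 × 47.0³ × 10)
  = 2.77299e+08 / 8.30584e+06 = 33.386 N/mm = 33386 N/m

33400 N/m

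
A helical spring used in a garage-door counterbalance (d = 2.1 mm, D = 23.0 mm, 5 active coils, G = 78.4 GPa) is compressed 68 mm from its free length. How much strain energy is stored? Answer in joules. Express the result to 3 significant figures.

k = Gd⁴/(8D³N_a) = (78.4×10³)(2.1⁴)/(8·23.0³·5) = 3.1329 N/mm
U = ½kδ² = 0.5 × 3.1329 × 68² = 7243.3 N·mm = 7.2433 J

7.24 J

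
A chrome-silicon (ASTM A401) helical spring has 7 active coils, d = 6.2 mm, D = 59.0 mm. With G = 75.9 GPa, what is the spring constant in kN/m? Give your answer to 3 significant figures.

9.75 kN/m

k = Gd⁴/(8D³N_a) = (75.9×10³ × 6.2⁴) / (8 × 59.0³ × 7)
  = 1.12152e+08 / 1.15012e+07 = 9.7513 N/mm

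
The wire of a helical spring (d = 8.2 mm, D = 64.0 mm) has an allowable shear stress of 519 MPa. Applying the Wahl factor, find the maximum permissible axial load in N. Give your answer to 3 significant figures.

C = D/d = 64.0/8.2 = 7.8049
K_W = (4C−1)/(4C−4) + 0.615/C = 30.220/27.220 + 0.0788 = 1.1890
τ_max = K·8FD/(πd³) → F_max = τ_allow·πd³/(8DK)
F_max = 519·π·8.2³/(8·64.0·1.1890) = 8.99e+05/608.77 = 1476.7 N

1480 N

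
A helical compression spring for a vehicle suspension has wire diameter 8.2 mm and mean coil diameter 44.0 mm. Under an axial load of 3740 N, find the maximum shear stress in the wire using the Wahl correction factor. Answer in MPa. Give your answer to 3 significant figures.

978 MPa

Spring index C = D/d = 44.0/8.2 = 5.3659
K_W = (4C−1)/(4C−4) + 0.615/C = 20.463/17.463 + 0.1146 = 1.2864
τ₀ = 8FD/(πd³) = 8·3740·44.0/(π·8.2³) = 1.31648e+06/1732.2 = 760.02 MPa
τ_max = K·τ₀ = 1.2864 × 760.02 = 977.69 MPa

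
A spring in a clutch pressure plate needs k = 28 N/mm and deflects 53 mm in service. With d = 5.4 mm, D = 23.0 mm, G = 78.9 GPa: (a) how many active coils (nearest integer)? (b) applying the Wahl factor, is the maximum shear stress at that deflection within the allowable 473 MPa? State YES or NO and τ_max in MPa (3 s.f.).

(a) 25 coils; (b) NO, τ_max = 747 MPa

N_a = Gd⁴/(8D³k) = (78.9×10³)(5.4⁴)/(8·23.0³·28) = 24.62 → N_a = 25
Actual rate k = Gd⁴/(8D³·25) = 27.57 N/mm
Working load F = kδ = 27.57·53 = 1461.2 N
C = 23.0/5.4 = 4.2593; K_W = (4C−1)/(4C−4)+0.615/C = 1.3745
τ_max = K_W·8FD/(πd³) = 1.3745·543.5 = 747.05 MPa
τ_max > 473 MPa → exceeds allowable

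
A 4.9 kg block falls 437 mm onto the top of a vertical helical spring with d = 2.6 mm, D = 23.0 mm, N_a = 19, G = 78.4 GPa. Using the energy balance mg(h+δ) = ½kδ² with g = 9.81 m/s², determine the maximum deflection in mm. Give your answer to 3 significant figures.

k = Gd⁴/(8D³N_a) = (78.4×10³)(2.6⁴)/(8·23.0³·19) = 1.9372 N/mm
W = mg = 4.9 × 9.81 = 48.069 N
½kδ² − Wδ − Wh = 0 → δ = (W + √(W² + 2kWh))/k
δ = (48.069 + √(2310.6 + 81387.7))/1.9372 = (48.069 + 289.31)/1.9372 = 174.15 mm

174 mm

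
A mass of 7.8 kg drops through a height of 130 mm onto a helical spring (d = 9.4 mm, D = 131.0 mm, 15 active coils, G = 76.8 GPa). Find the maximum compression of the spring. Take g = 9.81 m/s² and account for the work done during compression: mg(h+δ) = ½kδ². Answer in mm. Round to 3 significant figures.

135 mm

k = Gd⁴/(8D³N_a) = (76.8×10³)(9.4⁴)/(8·131.0³·15) = 2.2227 N/mm
W = mg = 7.8 × 9.81 = 76.518 N
½kδ² − Wδ − Wh = 0 → δ = (W + √(W² + 2kWh))/k
δ = (76.518 + √(5855 + 44219.6))/2.2227 = (76.518 + 223.77)/2.2227 = 135.1 mm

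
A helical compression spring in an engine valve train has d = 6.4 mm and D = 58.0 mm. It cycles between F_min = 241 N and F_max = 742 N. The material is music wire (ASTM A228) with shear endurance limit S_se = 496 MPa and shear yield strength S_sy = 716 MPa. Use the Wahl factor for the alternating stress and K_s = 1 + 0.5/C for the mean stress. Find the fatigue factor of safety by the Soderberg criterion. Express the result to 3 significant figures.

C = D/d = 58.0/6.4 = 9.0625; K_W = (4C−1)/(4C−4)+0.615/C = 1.1609; K_s = 1+0.5/C = 1.0552
F_a = (F_max−F_min)/2 = 250.5 N; F_m = (F_max+F_min)/2 = 491.5 N
τ_a = K_W·8F_aD/(πd³) = 1.1609 × 141.14 = 163.84 MPa
τ_m = K_s·8F_mD/(πd³) = 1.0552 × 276.92 = 292.2 MPa
Soderberg: 1/n_f = τ_a/S_se + τ_m/S_sy = 163.84/496 + 292.2/716 = 0.33033 + 0.40810 = 0.73842
n_f = 1/0.73842 = 1.354

1.35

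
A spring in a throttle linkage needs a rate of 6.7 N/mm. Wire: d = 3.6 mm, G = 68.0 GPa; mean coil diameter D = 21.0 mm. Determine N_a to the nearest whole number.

N_a = Gd⁴/(8D³k) = (68.0×10³ × 3.6⁴)/(8 × 21.0³ × 6.7)
    = 1.14214e+07 / 496390 = 23.01 → 23 coils

23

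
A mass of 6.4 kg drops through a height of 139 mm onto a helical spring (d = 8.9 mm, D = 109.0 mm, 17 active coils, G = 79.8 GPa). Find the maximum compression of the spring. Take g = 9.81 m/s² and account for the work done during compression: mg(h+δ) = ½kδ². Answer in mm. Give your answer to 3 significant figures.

103 mm

k = Gd⁴/(8D³N_a) = (79.8×10³)(8.9⁴)/(8·109.0³·17) = 2.8428 N/mm
W = mg = 6.4 × 9.81 = 62.784 N
½kδ² − Wδ − Wh = 0 → δ = (W + √(W² + 2kWh))/k
δ = (62.784 + √(3941.8 + 49617.9))/2.8428 = (62.784 + 231.43)/2.8428 = 103.49 mm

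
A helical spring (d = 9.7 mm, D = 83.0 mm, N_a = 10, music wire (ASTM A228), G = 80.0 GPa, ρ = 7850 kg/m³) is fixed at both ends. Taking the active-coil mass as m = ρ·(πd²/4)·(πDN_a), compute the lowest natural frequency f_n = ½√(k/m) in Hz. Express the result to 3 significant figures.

50.6 Hz

k = Gd⁴/(8D³N_a) = (80.0×10³)(9.7⁴)/(8·83.0³·10) = 15.483 N/mm = 15483 N/m
Wire length L = πDN_a = π·83.0·10 = 2607.5 mm
m = ρ·(πd²/4)·L = 7850 × 73.898×10⁻⁶ m² × 2.6075 m = 1.5126 kg
f_n = ½√(k/m) = 0.5·√(15483/1.5126) = 0.5·√(10236) = 50.586 Hz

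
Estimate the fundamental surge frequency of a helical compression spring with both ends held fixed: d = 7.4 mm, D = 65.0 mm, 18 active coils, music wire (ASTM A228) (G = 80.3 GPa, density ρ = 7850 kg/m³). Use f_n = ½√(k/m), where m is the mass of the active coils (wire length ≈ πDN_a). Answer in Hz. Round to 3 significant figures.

35.0 Hz

k = Gd⁴/(8D³N_a) = (80.3×10³)(7.4⁴)/(8·65.0³·18) = 6.0889 N/mm = 6088.9 N/m
Wire length L = πDN_a = π·65.0·18 = 3675.7 mm
m = ρ·(πd²/4)·L = 7850 × 43.008×10⁻⁶ m² × 3.6757 m = 1.241 kg
f_n = ½√(k/m) = 0.5·√(6088.9/1.241) = 0.5·√(4906.6) = 35.024 Hz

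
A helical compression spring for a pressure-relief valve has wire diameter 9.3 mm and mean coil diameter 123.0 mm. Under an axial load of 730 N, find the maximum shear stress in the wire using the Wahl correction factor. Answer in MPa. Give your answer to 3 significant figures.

Spring index C = D/d = 123.0/9.3 = 13.2258
K_W = (4C−1)/(4C−4) + 0.615/C = 51.903/48.903 + 0.0465 = 1.1078
τ₀ = 8FD/(πd³) = 8·730·123.0/(π·9.3³) = 718320/2527 = 284.26 MPa
τ_max = K·τ₀ = 1.1078 × 284.26 = 314.92 MPa

315 MPa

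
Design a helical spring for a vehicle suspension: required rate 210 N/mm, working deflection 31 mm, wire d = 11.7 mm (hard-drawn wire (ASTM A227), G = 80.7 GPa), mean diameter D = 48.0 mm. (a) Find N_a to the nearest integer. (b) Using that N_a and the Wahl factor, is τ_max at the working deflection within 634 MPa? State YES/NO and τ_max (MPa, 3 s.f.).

N_a = Gd⁴/(8D³k) = (80.7×10³)(11.7⁴)/(8·48.0³·210) = 8.139 → N_a = 8
Actual rate k = Gd⁴/(8D³·8) = 213.66 N/mm
Working load F = kδ = 213.66·31 = 6623.3 N
C = 48.0/11.7 = 4.1026; K_W = (4C−1)/(4C−4)+0.615/C = 1.3916
τ_max = K_W·8FD/(πd³) = 1.3916·505.47 = 703.44 MPa
τ_max > 634 MPa → exceeds allowable

(a) 8 coils; (b) NO, τ_max = 703 MPa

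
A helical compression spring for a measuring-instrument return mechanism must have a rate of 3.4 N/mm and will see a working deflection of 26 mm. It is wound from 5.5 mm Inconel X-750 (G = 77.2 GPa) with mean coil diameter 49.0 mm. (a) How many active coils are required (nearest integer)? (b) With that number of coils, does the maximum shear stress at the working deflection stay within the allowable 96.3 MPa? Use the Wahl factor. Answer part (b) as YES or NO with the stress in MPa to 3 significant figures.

N_a = Gd⁴/(8D³k) = (77.2×10³)(5.5⁴)/(8·49.0³·3.4) = 22.08 → N_a = 22
Actual rate k = Gd⁴/(8D³·22) = 3.4117 N/mm
Working load F = kδ = 3.4117·26 = 88.703 N
C = 49.0/5.5 = 8.9091; K_W = (4C−1)/(4C−4)+0.615/C = 1.1639
τ_max = K_W·8FD/(πd³) = 1.1639·66.526 = 77.426 MPa
τ_max ≤ 96.3 MPa → acceptable

(a) 22 coils; (b) YES, τ_max = 77.4 MPa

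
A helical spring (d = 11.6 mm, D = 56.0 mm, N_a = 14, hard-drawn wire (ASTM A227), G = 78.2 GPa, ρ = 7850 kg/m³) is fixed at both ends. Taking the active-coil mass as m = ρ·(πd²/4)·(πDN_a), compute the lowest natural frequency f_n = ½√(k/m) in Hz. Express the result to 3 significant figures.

k = Gd⁴/(8D³N_a) = (78.2×10³)(11.6⁴)/(8·56.0³·14) = 71.987 N/mm = 71987 N/m
Wire length L = πDN_a = π·56.0·14 = 2463 mm
m = ρ·(πd²/4)·L = 7850 × 105.68×10⁻⁶ m² × 2.463 m = 2.0433 kg
f_n = ½√(k/m) = 0.5·√(71987/2.0433) = 0.5·√(35230) = 93.849 Hz

93.8 Hz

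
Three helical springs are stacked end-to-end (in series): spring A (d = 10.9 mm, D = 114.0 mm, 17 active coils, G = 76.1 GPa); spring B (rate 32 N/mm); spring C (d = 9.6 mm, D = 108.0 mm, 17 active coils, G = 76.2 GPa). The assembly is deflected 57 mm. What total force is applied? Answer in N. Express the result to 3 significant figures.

118 N

k_A = Gd⁴/(8D³N_a) = (76.1×10³)(10.9⁴)/(8·114.0³·17) = 5.3313 N/mm
k_C = Gd⁴/(8D³N_a) = (76.2×10³)(9.6⁴)/(8·108.0³·17) = 3.7777 N/mm
Series: 1/k_eq = 1/5.3313 + 1/32 + 1/3.7777 = 0.48353; k_eq = 2.0681 N/mm
F = k_eq·δ = 2.0681·57 = 117.88 N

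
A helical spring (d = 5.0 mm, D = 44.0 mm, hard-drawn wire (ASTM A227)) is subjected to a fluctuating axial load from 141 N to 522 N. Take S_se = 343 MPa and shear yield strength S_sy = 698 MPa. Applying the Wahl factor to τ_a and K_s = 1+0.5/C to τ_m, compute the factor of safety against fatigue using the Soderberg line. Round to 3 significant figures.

C = D/d = 44.0/5.0 = 8.8000; K_W = (4C−1)/(4C−4)+0.615/C = 1.1660; K_s = 1+0.5/C = 1.0568
F_a = (F_max−F_min)/2 = 190.5 N; F_m = (F_max+F_min)/2 = 331.5 N
τ_a = K_W·8F_aD/(πd³) = 1.1660 × 170.76 = 199.11 MPa
τ_m = K_s·8F_mD/(πd³) = 1.0568 × 297.14 = 314.03 MPa
Soderberg: 1/n_f = τ_a/S_se + τ_m/S_sy = 199.11/343 + 314.03/698 = 0.58049 + 0.44989 = 1.0304
n_f = 1/1.0304 = 0.9705

0.971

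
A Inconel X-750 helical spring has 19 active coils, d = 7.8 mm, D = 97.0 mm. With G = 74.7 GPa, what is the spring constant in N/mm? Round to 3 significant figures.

k = Gd⁴/(8D³N_a) = (74.7×10³ × 7.8⁴) / (8 × 97.0³ × 19)
  = 2.76502e+08 / 1.38726e+08 = 1.9932 N/mm

1.99 N/mm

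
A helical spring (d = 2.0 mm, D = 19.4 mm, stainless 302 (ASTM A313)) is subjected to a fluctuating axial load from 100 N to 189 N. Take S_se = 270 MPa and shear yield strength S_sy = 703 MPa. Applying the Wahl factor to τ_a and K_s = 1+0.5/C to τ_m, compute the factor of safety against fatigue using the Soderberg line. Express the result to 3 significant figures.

0.399

C = D/d = 19.4/2.0 = 9.7000; K_W = (4C−1)/(4C−4)+0.615/C = 1.1496; K_s = 1+0.5/C = 1.0515
F_a = (F_max−F_min)/2 = 44.5 N; F_m = (F_max+F_min)/2 = 144.5 N
τ_a = K_W·8F_aD/(πd³) = 1.1496 × 274.8 = 315.91 MPa
τ_m = K_s·8F_mD/(πd³) = 1.0515 × 892.32 = 938.31 MPa
Soderberg: 1/n_f = τ_a/S_se + τ_m/S_sy = 315.91/270 + 938.31/703 = 1.17003 + 1.33473 = 2.5048
n_f = 1/2.5048 = 0.3992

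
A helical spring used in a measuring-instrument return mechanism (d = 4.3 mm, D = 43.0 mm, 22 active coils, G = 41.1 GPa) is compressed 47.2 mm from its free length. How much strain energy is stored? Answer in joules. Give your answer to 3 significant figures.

1.12 J

k = Gd⁴/(8D³N_a) = (41.1×10³)(4.3⁴)/(8·43.0³·22) = 1.0041 N/mm
U = ½kδ² = 0.5 × 1.0041 × 47.2² = 1118.5 N·mm = 1.1185 J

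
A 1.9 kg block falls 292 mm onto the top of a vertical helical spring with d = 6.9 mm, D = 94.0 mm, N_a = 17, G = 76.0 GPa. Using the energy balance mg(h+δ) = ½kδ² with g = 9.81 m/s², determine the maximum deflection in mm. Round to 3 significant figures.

97.6 mm

k = Gd⁴/(8D³N_a) = (76.0×10³)(6.9⁴)/(8·94.0³·17) = 1.5251 N/mm
W = mg = 1.9 × 9.81 = 18.639 N
½kδ² − Wδ − Wh = 0 → δ = (W + √(W² + 2kWh))/k
δ = (18.639 + √(347.41 + 16600.6))/1.5251 = (18.639 + 130.18)/1.5251 = 97.585 mm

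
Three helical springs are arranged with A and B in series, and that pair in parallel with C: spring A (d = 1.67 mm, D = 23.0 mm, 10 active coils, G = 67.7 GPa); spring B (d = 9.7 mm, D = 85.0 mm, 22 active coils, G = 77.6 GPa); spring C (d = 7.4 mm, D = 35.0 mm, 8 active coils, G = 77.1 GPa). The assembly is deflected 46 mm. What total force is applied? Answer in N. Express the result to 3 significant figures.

k_A = Gd⁴/(8D³N_a) = (67.7×10³)(1.67⁴)/(8·23.0³·10) = 0.54098 N/mm
k_B = Gd⁴/(8D³N_a) = (77.6×10³)(9.7⁴)/(8·85.0³·22) = 6.3559 N/mm
k_C = Gd⁴/(8D³N_a) = (77.1×10³)(7.4⁴)/(8·35.0³·8) = 84.255 N/mm
Springs A,B series: k_AB = 1/(1/0.54098+1/6.3559) = 0.49855 N/mm; parallel with C: k_eq = 0.49855+84.255 = 84.754 N/mm
F = k_eq·δ = 84.754·46 = 3898.7 N

3900 N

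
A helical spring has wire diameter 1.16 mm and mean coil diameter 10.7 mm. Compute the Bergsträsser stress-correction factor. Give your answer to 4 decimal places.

1.1475

C = D/d = 10.7/1.16 = 9.2241
K_B = (4C+2)/(4C−3) = 38.897/33.897 = 1.1475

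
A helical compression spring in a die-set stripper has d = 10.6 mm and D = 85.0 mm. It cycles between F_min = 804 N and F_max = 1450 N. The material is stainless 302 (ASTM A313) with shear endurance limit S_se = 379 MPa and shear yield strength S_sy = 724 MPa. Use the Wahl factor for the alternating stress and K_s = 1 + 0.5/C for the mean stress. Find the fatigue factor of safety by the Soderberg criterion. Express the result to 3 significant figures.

C = D/d = 85.0/10.6 = 8.0189; K_W = (4C−1)/(4C−4)+0.615/C = 1.1835; K_s = 1+0.5/C = 1.0624
F_a = (F_max−F_min)/2 = 323 N; F_m = (F_max+F_min)/2 = 1127 N
τ_a = K_W·8F_aD/(πd³) = 1.1835 × 58.701 = 69.475 MPa
τ_m = K_s·8F_mD/(πd³) = 1.0624 × 204.82 = 217.59 MPa
Soderberg: 1/n_f = τ_a/S_se + τ_m/S_sy = 69.475/379 + 217.59/724 = 0.18331 + 0.30054 = 0.48385
n_f = 1/0.48385 = 2.067

2.07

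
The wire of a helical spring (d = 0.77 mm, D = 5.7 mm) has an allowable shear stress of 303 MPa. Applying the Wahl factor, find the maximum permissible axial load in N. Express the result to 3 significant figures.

C = D/d = 5.7/0.77 = 7.4026
K_W = (4C−1)/(4C−4) + 0.615/C = 28.610/25.610 + 0.0831 = 1.2002
τ_max = K·8FD/(πd³) → F_max = τ_allow·πd³/(8DK)
F_max = 303·π·0.77³/(8·5.7·1.2002) = 434.57/54.73 = 7.9403 N

7.94 N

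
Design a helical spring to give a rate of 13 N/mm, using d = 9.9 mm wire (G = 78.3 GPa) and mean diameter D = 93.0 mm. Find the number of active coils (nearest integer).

9

N_a = Gd⁴/(8D³k) = (78.3×10³ × 9.9⁴)/(8 × 93.0³ × 13)
    = 7.52147e+08 / 8.36531e+07 = 8.991 → 9 coils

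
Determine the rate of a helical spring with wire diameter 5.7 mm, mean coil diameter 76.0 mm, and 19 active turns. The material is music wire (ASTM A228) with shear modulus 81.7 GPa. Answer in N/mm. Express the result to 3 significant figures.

1.29 N/mm

k = Gd⁴/(8D³N_a) = (81.7×10³ × 5.7⁴) / (8 × 76.0³ × 19)
  = 8.62425e+07 / 6.67244e+07 = 1.2925 N/mm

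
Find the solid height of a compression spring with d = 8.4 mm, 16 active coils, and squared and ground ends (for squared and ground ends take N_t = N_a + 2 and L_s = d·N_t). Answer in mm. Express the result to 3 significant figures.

squared and ground ends: N_t = N_a + 2 = 16 + 2 = 18
L_s = d·N_t = 8.4 × 18 = 151.2 mm

151 mm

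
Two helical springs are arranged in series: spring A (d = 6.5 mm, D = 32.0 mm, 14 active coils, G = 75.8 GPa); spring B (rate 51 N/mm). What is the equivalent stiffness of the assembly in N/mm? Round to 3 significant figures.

21.4 N/mm

k_A = Gd⁴/(8D³N_a) = (75.8×10³)(6.5⁴)/(8·32.0³·14) = 36.868 N/mm
Series: 1/k_eq = 1/36.868 + 1/51 = 0.046731; k_eq = 21.399 N/mm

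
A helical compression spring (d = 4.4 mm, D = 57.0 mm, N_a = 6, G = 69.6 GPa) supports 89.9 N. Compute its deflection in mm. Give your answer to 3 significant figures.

30.6 mm

k = Gd⁴/(8D³N_a) = (69.6×10³)(4.4⁴)/(8·57.0³·6) = 2.9346 N/mm
δ = F/k = 89.9 / 2.9346 = 30.634 mm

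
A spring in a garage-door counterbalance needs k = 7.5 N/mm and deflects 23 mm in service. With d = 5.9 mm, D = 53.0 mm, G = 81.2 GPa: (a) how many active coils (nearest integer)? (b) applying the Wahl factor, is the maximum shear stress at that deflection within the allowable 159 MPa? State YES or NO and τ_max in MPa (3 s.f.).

(a) 11 coils; (b) YES, τ_max = 132 MPa

N_a = Gd⁴/(8D³k) = (81.2×10³)(5.9⁴)/(8·53.0³·7.5) = 11.02 → N_a = 11
Actual rate k = Gd⁴/(8D³·11) = 7.5102 N/mm
Working load F = kδ = 7.5102·23 = 172.74 N
C = 53.0/5.9 = 8.9831; K_W = (4C−1)/(4C−4)+0.615/C = 1.1624
τ_max = K_W·8FD/(πd³) = 1.1624·113.51 = 131.95 MPa
τ_max ≤ 159 MPa → acceptable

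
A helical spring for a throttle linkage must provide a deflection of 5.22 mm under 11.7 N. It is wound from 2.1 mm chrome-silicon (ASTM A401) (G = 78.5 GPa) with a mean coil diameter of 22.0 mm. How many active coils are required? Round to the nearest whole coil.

8

Required rate k = F/δ = 11.7/5.22 = 2.2414 N/mm
N_a = Gd⁴/(8D³k) = (78.5×10³ × 2.1⁴)/(8 × 22.0³ × 2.2414)
    = 1.52668e+06 / 190930 = 7.996 → 8 coils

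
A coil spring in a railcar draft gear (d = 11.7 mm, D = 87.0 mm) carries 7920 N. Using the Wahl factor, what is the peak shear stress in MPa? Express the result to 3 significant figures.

Spring index C = D/d = 87.0/11.7 = 7.4359
K_W = (4C−1)/(4C−4) + 0.615/C = 28.744/25.744 + 0.0827 = 1.1992
τ₀ = 8FD/(πd³) = 8·7920·87.0/(π·11.7³) = 5.51232e+06/5031.6 = 1095.5 MPa
τ_max = K·τ₀ = 1.1992 × 1095.5 = 1313.8 MPa

1310 MPa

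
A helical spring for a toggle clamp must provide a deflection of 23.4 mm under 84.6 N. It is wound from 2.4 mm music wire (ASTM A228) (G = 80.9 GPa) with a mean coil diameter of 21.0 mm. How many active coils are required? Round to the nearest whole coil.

Required rate k = F/δ = 84.6/23.4 = 3.6154 N/mm
N_a = Gd⁴/(8D³k) = (80.9×10³ × 2.4⁴)/(8 × 21.0³ × 3.6154)
    = 2.68407e+06 / 267857 = 10.02 → 10 coils

10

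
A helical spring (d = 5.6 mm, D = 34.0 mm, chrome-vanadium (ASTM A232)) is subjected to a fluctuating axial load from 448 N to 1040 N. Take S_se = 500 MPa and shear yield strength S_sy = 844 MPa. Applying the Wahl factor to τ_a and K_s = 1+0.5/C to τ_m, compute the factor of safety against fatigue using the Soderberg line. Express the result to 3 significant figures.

C = D/d = 34.0/5.6 = 6.0714; K_W = (4C−1)/(4C−4)+0.615/C = 1.2492; K_s = 1+0.5/C = 1.0824
F_a = (F_max−F_min)/2 = 296 N; F_m = (F_max+F_min)/2 = 744 N
τ_a = K_W·8F_aD/(πd³) = 1.2492 × 145.93 = 182.29 MPa
τ_m = K_s·8F_mD/(πd³) = 1.0824 × 366.8 = 397.01 MPa
Soderberg: 1/n_f = τ_a/S_se + τ_m/S_sy = 182.29/500 + 397.01/844 = 0.36459 + 0.47039 = 0.83497
n_f = 1/0.83497 = 1.198

1.20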